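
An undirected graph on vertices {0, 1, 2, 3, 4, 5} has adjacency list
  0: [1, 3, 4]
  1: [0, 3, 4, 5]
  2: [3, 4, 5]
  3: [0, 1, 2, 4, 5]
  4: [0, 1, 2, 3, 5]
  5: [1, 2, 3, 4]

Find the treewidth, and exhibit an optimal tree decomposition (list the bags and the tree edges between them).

The largest bag has 4 vertices, giving width 3; this decomposition certifies tw(G) ≤ 3. For the lower bound, the 4 vertices {0, 1, 3, 4} are pairwise adjacent, and any tree decomposition puts a clique entirely inside one bag — forcing width ≥ 3. Hence tw(G) = 3 exactly.

Treewidth 3.
One such decomposition:
Bags: B1 = {1, 3, 4, 5}  B2 = {0, 1, 3, 4}  B3 = {2, 3, 4, 5}
Tree: B1–B2, B1–B3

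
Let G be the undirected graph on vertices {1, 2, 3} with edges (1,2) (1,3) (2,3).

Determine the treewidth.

A width-2 tree decomposition is:
Bags: B1 = {1, 2, 3}
Tree: (single bag)
A single bag containing all 3 vertices is trivially a valid decomposition of width 2. On the other hand G contains the 3-clique {1, 2, 3}. A clique must lie in a single bag of any decomposition, so no decomposition can have width below 2. Combining the bounds, tw(G) = 2.

2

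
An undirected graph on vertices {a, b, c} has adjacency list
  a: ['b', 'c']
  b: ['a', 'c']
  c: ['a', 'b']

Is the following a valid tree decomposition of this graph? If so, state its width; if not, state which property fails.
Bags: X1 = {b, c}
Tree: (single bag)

No — vertex a appears in no bag.

A tree decomposition must satisfy three properties: every vertex lies in some bag; for every edge, both endpoints lie together in some bag; and for every vertex, the bags containing it form a connected subtree. Here vertex a appears in no bag, so the decomposition is invalid.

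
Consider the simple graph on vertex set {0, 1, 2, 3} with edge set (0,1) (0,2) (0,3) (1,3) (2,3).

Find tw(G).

2

A width-2 tree decomposition is:
Bags: B1 = {0, 2, 3}  B2 = {0, 1, 3}
Tree: B1–B2
Each bag holds 3 vertices, so the decomposition has width 2, which upper-bounds the treewidth. For the lower bound, the 3 vertices {0, 1, 3} are pairwise adjacent, and any tree decomposition puts a clique entirely inside one bag — forcing width ≥ 2. Therefore the treewidth is 2.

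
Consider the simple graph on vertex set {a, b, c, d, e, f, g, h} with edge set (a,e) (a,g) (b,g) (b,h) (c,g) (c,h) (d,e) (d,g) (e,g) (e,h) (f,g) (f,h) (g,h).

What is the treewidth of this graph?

2

A width-2 tree decomposition is:
Bags: B1 = {f, g, h}  B2 = {b, g, h}  B3 = {e, g, h}  B4 = {a, e, g}  B5 = {c, g, h}  B6 = {d, e, g}
Tree: B1–B2, B2–B3, B3–B4, B3–B5, B3–B6
The largest bag has 3 vertices, giving width 2; this decomposition certifies tw(G) ≤ 2. Conversely, {d, e, g} is a clique of size 3, and the vertices of any clique must share a bag in every tree decomposition; so some bag has ≥ 3 vertices and tw(G) ≥ 2. Hence tw(G) = 2 exactly.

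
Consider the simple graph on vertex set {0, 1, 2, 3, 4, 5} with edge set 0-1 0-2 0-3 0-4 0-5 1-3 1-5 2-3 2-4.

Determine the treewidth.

2

A width-2 tree decomposition is:
Bags: B1 = {0, 1, 3}  B2 = {0, 2, 3}  B3 = {0, 2, 4}  B4 = {0, 1, 5}
Tree: B1–B2, B2–B3, B1–B4
Every bag has size at most 3, so the width is 3 − 1 = 2 and tw(G) ≤ 2. On the other hand G contains the 3-clique {0, 1, 3}. A clique must lie in a single bag of any decomposition, so no decomposition can have width below 2. Therefore the treewidth is 2.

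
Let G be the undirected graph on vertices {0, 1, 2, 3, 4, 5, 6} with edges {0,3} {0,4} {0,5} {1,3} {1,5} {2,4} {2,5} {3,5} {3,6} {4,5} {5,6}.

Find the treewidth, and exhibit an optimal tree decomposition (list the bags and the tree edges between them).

Treewidth 2.
One optimal decomposition is:
Bags: B1 = {0, 4, 5}  B2 = {0, 3, 5}  B3 = {2, 4, 5}  B4 = {1, 3, 5}  B5 = {3, 5, 6}
Tree: B1–B2, B1–B3, B2–B4, B2–B5

Every bag has size at most 3, so the width is 3 − 1 = 2 and tw(G) ≤ 2. On the other hand G contains the 3-clique {2, 4, 5}. A clique must lie in a single bag of any decomposition, so no decomposition can have width below 2. Therefore the treewidth is 2.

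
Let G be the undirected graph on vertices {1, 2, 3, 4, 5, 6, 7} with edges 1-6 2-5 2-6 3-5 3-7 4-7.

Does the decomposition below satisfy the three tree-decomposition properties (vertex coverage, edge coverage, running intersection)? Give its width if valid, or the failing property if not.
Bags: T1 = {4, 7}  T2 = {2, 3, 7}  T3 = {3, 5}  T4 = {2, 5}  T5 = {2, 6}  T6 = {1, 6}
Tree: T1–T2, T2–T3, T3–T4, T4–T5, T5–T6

No — bags containing vertex 2 are not connected in the tree.

A tree decomposition must satisfy three properties: every vertex lies in some bag; for every edge, both endpoints lie together in some bag; and for every vertex, the bags containing it form a connected subtree. Here bags containing vertex 2 are not connected in the tree, so the decomposition is invalid.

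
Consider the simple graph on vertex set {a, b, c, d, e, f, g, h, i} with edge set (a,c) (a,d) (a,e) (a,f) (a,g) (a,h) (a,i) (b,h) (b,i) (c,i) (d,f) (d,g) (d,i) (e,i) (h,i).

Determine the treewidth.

2

A width-2 tree decomposition is:
Bags: B1 = {a, d, g}  B2 = {a, d, i}  B3 = {a, h, i}  B4 = {a, c, i}  B5 = {b, h, i}  B6 = {a, d, f}  B7 = {a, e, i}
Tree: B1–B2, B2–B3, B3–B4, B3–B5, B1–B6, B3–B7
The largest bag has 3 vertices, giving width 2; this decomposition certifies tw(G) ≤ 2. On the other hand G contains the 3-clique {a, d, g}. A clique must lie in a single bag of any decomposition, so no decomposition can have width below 2. The upper and lower bounds meet at 2, so that is the treewidth.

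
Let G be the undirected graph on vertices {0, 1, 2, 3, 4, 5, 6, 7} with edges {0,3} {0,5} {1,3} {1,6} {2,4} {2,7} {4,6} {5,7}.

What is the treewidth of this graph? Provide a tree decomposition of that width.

Treewidth 2.
Bags: B1 = {2, 5, 7}  B2 = {2, 4, 5}  B3 = {4, 5, 6}  B4 = {1, 5, 6}  B5 = {1, 3, 5}  B6 = {0, 3, 5}
Tree: B1–B2, B2–B3, B3–B4, B4–B5, B5–B6

Each bag holds 3 vertices, so the decomposition has width 2, which upper-bounds the treewidth. For the lower bound, G contains the cycle 5–7–2–4–6–1–3–0–5, so G is not a forest; only forests have treewidth ≤ 1, hence tw(G) ≥ 2. Therefore the treewidth is 2.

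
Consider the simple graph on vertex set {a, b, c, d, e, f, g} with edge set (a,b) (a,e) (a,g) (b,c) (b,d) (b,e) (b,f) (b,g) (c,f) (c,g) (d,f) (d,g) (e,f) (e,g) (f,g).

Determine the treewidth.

A width-3 tree decomposition is:
Bags: B1 = {b, d, f, g}  B2 = {b, e, f, g}  B3 = {b, c, f, g}  B4 = {a, b, e, g}
Tree: B1–B2, B2–B3, B2–B4
The largest bag has 4 vertices, giving width 3; this decomposition certifies tw(G) ≤ 3. Conversely, {a, b, e, g} is a clique of size 4, and the vertices of any clique must share a bag in every tree decomposition; so some bag has ≥ 4 vertices and tw(G) ≥ 3. The upper and lower bounds meet at 3, so that is the treewidth.

3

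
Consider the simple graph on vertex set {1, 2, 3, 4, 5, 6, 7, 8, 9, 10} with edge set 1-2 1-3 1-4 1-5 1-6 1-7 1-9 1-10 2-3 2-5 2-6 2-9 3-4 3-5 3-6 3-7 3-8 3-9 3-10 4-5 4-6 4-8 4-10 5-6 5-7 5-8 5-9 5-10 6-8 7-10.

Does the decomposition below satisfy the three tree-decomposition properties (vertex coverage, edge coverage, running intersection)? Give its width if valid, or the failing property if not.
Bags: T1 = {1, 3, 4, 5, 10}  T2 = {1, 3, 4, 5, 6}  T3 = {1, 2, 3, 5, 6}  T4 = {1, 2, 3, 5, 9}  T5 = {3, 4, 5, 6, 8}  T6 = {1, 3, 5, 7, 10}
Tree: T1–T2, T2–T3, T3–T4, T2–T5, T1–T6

Checking the three conditions: (i) the bags cover all of {1, 2, 3, 4, 5, 6, 7, 8, 9, 10}; (ii) for each edge, some bag contains both endpoints; (iii) the bags containing any fixed vertex form a subtree. All hold, so the decomposition is valid with width 5 − 1 = 4.

Yes; width 4.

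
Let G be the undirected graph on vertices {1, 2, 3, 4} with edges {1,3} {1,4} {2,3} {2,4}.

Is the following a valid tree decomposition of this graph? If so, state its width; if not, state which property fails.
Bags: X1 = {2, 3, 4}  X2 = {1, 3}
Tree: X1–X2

A tree decomposition must satisfy three properties: every vertex lies in some bag; for every edge, both endpoints lie together in some bag; and for every vertex, the bags containing it form a connected subtree. Here edge (4,1) lies in no bag, so the decomposition is invalid.

No — edge (4,1) lies in no bag.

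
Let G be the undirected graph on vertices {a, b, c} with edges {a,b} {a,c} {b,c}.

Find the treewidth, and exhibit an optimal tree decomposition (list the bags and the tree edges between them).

Treewidth 2.
One optimal decomposition is:
Bags: B1 = {a, b, c}
Tree: (single bag)

With just one bag of size 3, the width is 3 − 1 = 2, so tw(G) ≤ 2. Conversely, {a, b, c} is a clique of size 3, and the vertices of any clique must share a bag in every tree decomposition; so some bag has ≥ 3 vertices and tw(G) ≥ 2. Hence tw(G) = 2 exactly.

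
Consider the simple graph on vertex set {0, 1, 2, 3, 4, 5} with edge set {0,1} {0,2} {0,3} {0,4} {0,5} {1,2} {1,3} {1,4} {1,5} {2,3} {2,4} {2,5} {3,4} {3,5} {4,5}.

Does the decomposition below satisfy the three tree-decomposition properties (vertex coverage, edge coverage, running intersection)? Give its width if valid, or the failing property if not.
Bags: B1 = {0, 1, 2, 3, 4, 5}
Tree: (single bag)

Yes; width 5.

Every vertex of G appears in some bag (union = {0, 1, 2, 3, 4, 5}); every edge is covered by a bag; and for each vertex v the set of bags containing v is connected in the bag tree. The decomposition is therefore valid. The largest bag has 6 vertices, so the width is 5.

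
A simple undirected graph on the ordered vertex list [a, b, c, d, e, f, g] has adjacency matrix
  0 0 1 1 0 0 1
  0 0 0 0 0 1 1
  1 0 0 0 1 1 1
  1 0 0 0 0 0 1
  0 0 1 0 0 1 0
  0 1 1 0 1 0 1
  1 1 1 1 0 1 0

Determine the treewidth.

2

A width-2 tree decomposition is:
Bags: B1 = {c, f, g}  B2 = {c, e, f}  B3 = {b, f, g}  B4 = {a, c, g}  B5 = {a, d, g}
Tree: B1–B2, B1–B3, B1–B4, B4–B5
The largest bag has 3 vertices, giving width 2; this decomposition certifies tw(G) ≤ 2. On the other hand G contains the 3-clique {a, d, g}. A clique must lie in a single bag of any decomposition, so no decomposition can have width below 2. Combining the bounds, tw(G) = 2.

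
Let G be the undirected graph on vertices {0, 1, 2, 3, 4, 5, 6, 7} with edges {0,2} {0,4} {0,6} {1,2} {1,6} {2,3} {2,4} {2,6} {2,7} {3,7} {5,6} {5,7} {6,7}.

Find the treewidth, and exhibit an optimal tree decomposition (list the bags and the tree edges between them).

Treewidth 2.
One optimal decomposition is:
Bags: B1 = {5, 6, 7}  B2 = {2, 6, 7}  B3 = {2, 3, 7}  B4 = {0, 2, 6}  B5 = {1, 2, 6}  B6 = {0, 2, 4}
Tree: B1–B2, B2–B3, B2–B4, B4–B5, B4–B6

The largest bag has 3 vertices, giving width 2; this decomposition certifies tw(G) ≤ 2. On the other hand G contains the 3-clique {2, 3, 7}. A clique must lie in a single bag of any decomposition, so no decomposition can have width below 2. The upper and lower bounds meet at 2, so that is the treewidth.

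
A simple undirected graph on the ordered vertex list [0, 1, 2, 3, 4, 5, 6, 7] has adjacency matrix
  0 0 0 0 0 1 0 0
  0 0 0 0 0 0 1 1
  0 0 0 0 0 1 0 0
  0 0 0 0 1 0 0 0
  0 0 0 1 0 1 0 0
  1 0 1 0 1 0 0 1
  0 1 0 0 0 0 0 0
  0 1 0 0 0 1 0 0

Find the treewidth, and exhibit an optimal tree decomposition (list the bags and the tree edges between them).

Treewidth 1.
One optimal decomposition is:
Bags: B1 = {5, 7}  B2 = {4, 5}  B3 = {1, 7}  B4 = {1, 6}  B5 = {2, 5}  B6 = {0, 5}  B7 = {3, 4}
Tree: B1–B2, B1–B3, B3–B4, B2–B5, B2–B6, B2–B7

The largest bag has 2 vertices, giving width 1; this decomposition certifies tw(G) ≤ 1. Since G has at least one edge (e.g. 5–7), it is not an edgeless graph, so tw(G) ≥ 1. Combining the bounds, tw(G) = 1.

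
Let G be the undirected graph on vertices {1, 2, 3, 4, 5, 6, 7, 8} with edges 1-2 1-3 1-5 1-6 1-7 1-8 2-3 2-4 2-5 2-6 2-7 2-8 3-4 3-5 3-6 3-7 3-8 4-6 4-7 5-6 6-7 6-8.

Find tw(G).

4

A width-4 tree decomposition is:
Bags: B1 = {1, 2, 3, 6, 7}  B2 = {1, 2, 3, 6, 8}  B3 = {1, 2, 3, 5, 6}  B4 = {2, 3, 4, 6, 7}
Tree: B1–B2, B2–B3, B1–B4
The largest bag has 5 vertices, giving width 4; this decomposition certifies tw(G) ≤ 4. For the lower bound, the 5 vertices {1, 2, 3, 6, 8} are pairwise adjacent, and any tree decomposition puts a clique entirely inside one bag — forcing width ≥ 4. Combining the bounds, tw(G) = 4.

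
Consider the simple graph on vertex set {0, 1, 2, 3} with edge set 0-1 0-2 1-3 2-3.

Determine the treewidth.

A width-2 tree decomposition is:
Bags: B1 = {0, 2, 3}  B2 = {0, 1, 3}
Tree: B1–B2
Each bag holds 3 vertices, so the decomposition has width 2, which upper-bounds the treewidth. The edges 3–2–0–1–3 form a cycle, so G is not a tree and its treewidth is at least 2. Hence tw(G) = 2 exactly.

2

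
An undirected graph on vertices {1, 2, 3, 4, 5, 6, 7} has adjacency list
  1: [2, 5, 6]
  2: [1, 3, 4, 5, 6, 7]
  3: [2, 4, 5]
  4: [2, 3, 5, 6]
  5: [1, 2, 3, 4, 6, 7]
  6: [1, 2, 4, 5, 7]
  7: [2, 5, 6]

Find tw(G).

3

A width-3 tree decomposition is:
Bags: B1 = {2, 4, 5, 6}  B2 = {1, 2, 5, 6}  B3 = {2, 5, 6, 7}  B4 = {2, 3, 4, 5}
Tree: B1–B2, B1–B3, B1–B4
Every bag has size at most 4, so the width is 4 − 1 = 3 and tw(G) ≤ 3. On the other hand G contains the 4-clique {2, 3, 4, 5}. A clique must lie in a single bag of any decomposition, so no decomposition can have width below 3. Hence tw(G) = 3 exactly.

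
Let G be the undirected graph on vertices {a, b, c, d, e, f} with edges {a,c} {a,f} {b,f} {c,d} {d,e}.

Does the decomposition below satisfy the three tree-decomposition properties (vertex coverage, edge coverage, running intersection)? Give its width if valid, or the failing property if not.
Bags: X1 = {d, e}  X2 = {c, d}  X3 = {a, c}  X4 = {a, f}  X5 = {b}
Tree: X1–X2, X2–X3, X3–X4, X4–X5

A tree decomposition must satisfy three properties: every vertex lies in some bag; for every edge, both endpoints lie together in some bag; and for every vertex, the bags containing it form a connected subtree. Here edge (f,b) lies in no bag, so the decomposition is invalid.

No — edge (f,b) lies in no bag.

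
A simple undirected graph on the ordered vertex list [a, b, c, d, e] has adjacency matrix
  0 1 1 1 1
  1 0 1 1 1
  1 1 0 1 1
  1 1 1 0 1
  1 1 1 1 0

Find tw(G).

4

A width-4 tree decomposition is:
Bags: B1 = {a, b, c, d, e}
Tree: (single bag)
With just one bag of size 5, the width is 5 − 1 = 4, so tw(G) ≤ 4. Conversely, {a, b, c, d, e} is a clique of size 5, and the vertices of any clique must share a bag in every tree decomposition; so some bag has ≥ 5 vertices and tw(G) ≥ 4. Combining the bounds, tw(G) = 4.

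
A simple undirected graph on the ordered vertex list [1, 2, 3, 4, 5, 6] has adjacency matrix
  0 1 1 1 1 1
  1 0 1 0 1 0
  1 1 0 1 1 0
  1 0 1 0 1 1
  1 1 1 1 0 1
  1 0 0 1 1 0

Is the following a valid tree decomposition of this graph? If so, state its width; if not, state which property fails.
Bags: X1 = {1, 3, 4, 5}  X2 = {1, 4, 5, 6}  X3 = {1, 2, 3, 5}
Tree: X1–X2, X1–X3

Yes; width 3.

Checking the three conditions: (i) the bags cover all of {1, 2, 3, 4, 5, 6}; (ii) for each edge, some bag contains both endpoints; (iii) the bags containing any fixed vertex form a subtree. All hold, so the decomposition is valid with width 4 − 1 = 3.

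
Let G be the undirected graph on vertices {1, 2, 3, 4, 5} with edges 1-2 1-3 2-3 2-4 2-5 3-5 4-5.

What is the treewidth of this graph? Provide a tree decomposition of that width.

Treewidth 2.
Bags: B1 = {2, 3, 5}  B2 = {1, 2, 3}  B3 = {2, 4, 5}
Tree: B1–B2, B1–B3

Every bag has size at most 3, so the width is 3 − 1 = 2 and tw(G) ≤ 2. On the other hand G contains the 3-clique {1, 2, 3}. A clique must lie in a single bag of any decomposition, so no decomposition can have width below 2. The upper and lower bounds meet at 2, so that is the treewidth.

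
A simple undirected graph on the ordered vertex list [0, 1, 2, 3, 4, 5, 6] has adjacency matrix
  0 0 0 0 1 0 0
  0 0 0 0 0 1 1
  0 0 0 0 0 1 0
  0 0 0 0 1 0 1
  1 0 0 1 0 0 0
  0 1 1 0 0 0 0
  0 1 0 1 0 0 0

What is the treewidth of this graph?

A width-1 tree decomposition is:
Bags: B1 = {2, 5}  B2 = {1, 5}  B3 = {1, 6}  B4 = {3, 6}  B5 = {3, 4}  B6 = {0, 4}
Tree: B1–B2, B2–B3, B3–B4, B4–B5, B5–B6
Every bag has size at most 2, so the width is 2 − 1 = 1 and tw(G) ≤ 1. G has an edge, so its treewidth is at least 1. The upper and lower bounds meet at 1, so that is the treewidth.

1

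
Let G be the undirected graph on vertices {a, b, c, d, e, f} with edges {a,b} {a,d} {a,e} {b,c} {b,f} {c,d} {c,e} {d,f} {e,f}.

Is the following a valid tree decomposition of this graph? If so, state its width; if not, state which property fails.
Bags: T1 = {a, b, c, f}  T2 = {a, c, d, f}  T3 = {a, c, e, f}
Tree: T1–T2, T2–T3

Yes; width 3.

Vertex coverage: the bags together contain {a, b, c, d, e, f}, the full vertex set. Edge coverage: each edge of G has both endpoints in at least one bag. Running intersection: for every vertex, the bags containing it form a connected subtree. All three properties hold, so this is a valid tree decomposition of width max|bag| − 1 = 3, and hence tw(G) ≤ 3.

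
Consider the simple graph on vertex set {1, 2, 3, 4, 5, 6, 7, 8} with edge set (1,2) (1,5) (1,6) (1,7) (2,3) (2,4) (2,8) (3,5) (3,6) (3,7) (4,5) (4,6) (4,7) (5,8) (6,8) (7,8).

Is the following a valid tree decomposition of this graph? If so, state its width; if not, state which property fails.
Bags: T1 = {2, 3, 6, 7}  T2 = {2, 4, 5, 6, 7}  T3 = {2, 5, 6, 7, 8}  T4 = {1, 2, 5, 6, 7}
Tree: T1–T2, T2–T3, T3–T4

No — edge (5,3) lies in no bag.

A tree decomposition must satisfy three properties: every vertex lies in some bag; for every edge, both endpoints lie together in some bag; and for every vertex, the bags containing it form a connected subtree. Here edge (5,3) lies in no bag, so the decomposition is invalid.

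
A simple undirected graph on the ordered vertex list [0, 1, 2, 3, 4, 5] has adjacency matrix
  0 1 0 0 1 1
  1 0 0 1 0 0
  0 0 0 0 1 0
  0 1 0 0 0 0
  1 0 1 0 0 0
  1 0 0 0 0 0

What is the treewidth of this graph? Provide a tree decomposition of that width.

The largest bag has 2 vertices, giving width 1; this decomposition certifies tw(G) ≤ 1. Any graph with an edge has treewidth ≥ 1, and G has the edge 0–4. Therefore the treewidth is 1.

Treewidth 1.
Bags: B1 = {0, 4}  B2 = {0, 1}  B3 = {2, 4}  B4 = {0, 5}  B5 = {1, 3}
Tree: B1–B2, B1–B3, B1–B4, B2–B5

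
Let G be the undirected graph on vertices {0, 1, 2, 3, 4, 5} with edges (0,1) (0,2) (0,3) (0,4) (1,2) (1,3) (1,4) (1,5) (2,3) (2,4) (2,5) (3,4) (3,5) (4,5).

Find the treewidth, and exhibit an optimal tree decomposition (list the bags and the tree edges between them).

The largest bag has 5 vertices, giving width 4; this decomposition certifies tw(G) ≤ 4. For the lower bound, the 5 vertices {0, 1, 2, 3, 4} are pairwise adjacent, and any tree decomposition puts a clique entirely inside one bag — forcing width ≥ 4. The upper and lower bounds meet at 4, so that is the treewidth.

Treewidth 4.
One such decomposition:
Bags: B1 = {1, 2, 3, 4, 5}  B2 = {0, 1, 2, 3, 4}
Tree: B1–B2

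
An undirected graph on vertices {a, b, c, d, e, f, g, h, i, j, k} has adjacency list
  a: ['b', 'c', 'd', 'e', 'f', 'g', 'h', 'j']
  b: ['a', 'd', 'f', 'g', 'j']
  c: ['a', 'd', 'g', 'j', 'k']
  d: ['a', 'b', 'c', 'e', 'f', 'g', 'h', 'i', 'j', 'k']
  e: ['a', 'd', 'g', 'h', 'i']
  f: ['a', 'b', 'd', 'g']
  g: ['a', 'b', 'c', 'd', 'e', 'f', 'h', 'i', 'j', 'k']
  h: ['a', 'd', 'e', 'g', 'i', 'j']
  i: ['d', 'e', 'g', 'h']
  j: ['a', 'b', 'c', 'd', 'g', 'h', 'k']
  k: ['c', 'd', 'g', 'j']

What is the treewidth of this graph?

A width-4 tree decomposition is:
Bags: B1 = {a, b, d, g, j}  B2 = {a, c, d, g, j}  B3 = {a, b, d, f, g}  B4 = {a, d, g, h, j}  B5 = {a, d, e, g, h}  B6 = {c, d, g, j, k}  B7 = {d, e, g, h, i}
Tree: B1–B2, B1–B3, B1–B4, B4–B5, B2–B6, B5–B7
Each bag holds 5 vertices, so the decomposition has width 4, which upper-bounds the treewidth. Conversely, {a, d, g, h, j} is a clique of size 5, and the vertices of any clique must share a bag in every tree decomposition; so some bag has ≥ 5 vertices and tw(G) ≥ 4. Therefore the treewidth is 4.

4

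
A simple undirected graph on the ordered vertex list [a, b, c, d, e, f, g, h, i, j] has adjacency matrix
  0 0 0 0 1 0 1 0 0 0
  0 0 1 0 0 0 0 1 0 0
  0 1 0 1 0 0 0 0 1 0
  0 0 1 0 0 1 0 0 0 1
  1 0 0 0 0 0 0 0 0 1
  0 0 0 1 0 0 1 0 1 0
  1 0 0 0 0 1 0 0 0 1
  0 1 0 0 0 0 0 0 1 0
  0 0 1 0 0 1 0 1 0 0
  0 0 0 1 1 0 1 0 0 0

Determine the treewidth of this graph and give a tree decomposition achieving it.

The largest bag has 3 vertices, giving width 2; this decomposition certifies tw(G) ≤ 2. For the lower bound, G contains the cycle e–a–g–j–e, so G is not a forest; only forests have treewidth ≤ 1, hence tw(G) ≥ 2. The upper and lower bounds meet at 2, so that is the treewidth.

Treewidth 2.
Bags: B1 = {a, e, j}  B2 = {a, g, j}  B3 = {d, g, j}  B4 = {d, f, g}  B5 = {c, d, f}  B6 = {c, f, i}  B7 = {b, c, i}  B8 = {b, h, i}
Tree: B1–B2, B2–B3, B3–B4, B4–B5, B5–B6, B6–B7, B7–B8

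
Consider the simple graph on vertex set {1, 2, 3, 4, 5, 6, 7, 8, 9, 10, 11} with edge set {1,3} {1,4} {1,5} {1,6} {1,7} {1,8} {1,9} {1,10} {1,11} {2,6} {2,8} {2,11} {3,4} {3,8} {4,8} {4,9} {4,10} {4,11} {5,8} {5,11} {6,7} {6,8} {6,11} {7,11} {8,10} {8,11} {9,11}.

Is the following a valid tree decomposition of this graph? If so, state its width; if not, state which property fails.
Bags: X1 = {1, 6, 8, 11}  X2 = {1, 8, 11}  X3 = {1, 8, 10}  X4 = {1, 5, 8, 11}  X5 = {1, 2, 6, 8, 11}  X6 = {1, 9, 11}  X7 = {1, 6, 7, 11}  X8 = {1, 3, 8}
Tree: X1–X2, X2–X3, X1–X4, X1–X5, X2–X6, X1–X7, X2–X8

A tree decomposition must satisfy three properties: every vertex lies in some bag; for every edge, both endpoints lie together in some bag; and for every vertex, the bags containing it form a connected subtree. Here vertex 4 appears in no bag, so the decomposition is invalid.

No — vertex 4 appears in no bag.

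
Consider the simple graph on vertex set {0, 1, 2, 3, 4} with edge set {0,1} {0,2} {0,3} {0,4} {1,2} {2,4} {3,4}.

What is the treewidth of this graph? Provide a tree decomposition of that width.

Every bag has size at most 3, so the width is 3 − 1 = 2 and tw(G) ≤ 2. Conversely, {0, 1, 2} is a clique of size 3, and the vertices of any clique must share a bag in every tree decomposition; so some bag has ≥ 3 vertices and tw(G) ≥ 2. Combining the bounds, tw(G) = 2.

Treewidth 2.
One optimal decomposition is:
Bags: B1 = {0, 3, 4}  B2 = {0, 2, 4}  B3 = {0, 1, 2}
Tree: B1–B2, B2–B3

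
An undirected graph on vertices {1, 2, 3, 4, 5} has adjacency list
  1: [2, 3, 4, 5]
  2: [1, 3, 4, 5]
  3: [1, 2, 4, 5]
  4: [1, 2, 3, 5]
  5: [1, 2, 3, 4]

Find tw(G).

4

A width-4 tree decomposition is:
Bags: B1 = {1, 2, 3, 4, 5}
Tree: (single bag)
A single bag containing all 5 vertices is trivially a valid decomposition of width 4. Conversely, {1, 2, 3, 4, 5} is a clique of size 5, and the vertices of any clique must share a bag in every tree decomposition; so some bag has ≥ 5 vertices and tw(G) ≥ 4. Combining the bounds, tw(G) = 4.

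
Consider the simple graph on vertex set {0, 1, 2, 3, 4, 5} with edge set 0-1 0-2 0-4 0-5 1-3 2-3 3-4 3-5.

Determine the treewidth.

2

A width-2 tree decomposition is:
Bags: B1 = {0, 1, 3}  B2 = {0, 2, 3}  B3 = {0, 3, 4}  B4 = {0, 3, 5}
Tree: B1–B2, B2–B3, B3–B4
The largest bag has 3 vertices, giving width 2; this decomposition certifies tw(G) ≤ 2. Since 0–1–3–2–0 is a cycle in G, G is not acyclic. Forests are exactly the graphs of treewidth ≤ 1, so tw(G) ≥ 2. Hence tw(G) = 2 exactly.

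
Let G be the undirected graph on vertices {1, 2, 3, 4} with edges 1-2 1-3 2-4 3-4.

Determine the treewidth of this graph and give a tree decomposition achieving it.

Treewidth 2.
Bags: B1 = {2, 3, 4}  B2 = {1, 2, 3}
Tree: B1–B2

Every bag has size at most 3, so the width is 3 − 1 = 2 and tw(G) ≤ 2. For the lower bound, G contains the cycle 2–4–3–1–2, so G is not a forest; only forests have treewidth ≤ 1, hence tw(G) ≥ 2. Combining the bounds, tw(G) = 2.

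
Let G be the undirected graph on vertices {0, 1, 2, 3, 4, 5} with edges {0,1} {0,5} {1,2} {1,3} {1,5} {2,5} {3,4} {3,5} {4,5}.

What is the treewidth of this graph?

A width-2 tree decomposition is:
Bags: B1 = {3, 4, 5}  B2 = {1, 3, 5}  B3 = {0, 1, 5}  B4 = {1, 2, 5}
Tree: B1–B2, B2–B3, B2–B4
Every bag has size at most 3, so the width is 3 − 1 = 2 and tw(G) ≤ 2. For the lower bound, the 3 vertices {0, 1, 5} are pairwise adjacent, and any tree decomposition puts a clique entirely inside one bag — forcing width ≥ 2. Hence tw(G) = 2 exactly.

2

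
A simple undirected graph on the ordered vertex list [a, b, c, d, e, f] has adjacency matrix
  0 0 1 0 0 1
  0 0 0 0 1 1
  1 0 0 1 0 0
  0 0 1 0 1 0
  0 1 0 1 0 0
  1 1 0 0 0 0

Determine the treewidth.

A width-2 tree decomposition is:
Bags: B1 = {b, e, f}  B2 = {d, e, f}  B3 = {c, d, f}  B4 = {a, c, f}
Tree: B1–B2, B2–B3, B3–B4
The largest bag has 3 vertices, giving width 2; this decomposition certifies tw(G) ≤ 2. The edges f–b–e–d–c–a–f form a cycle, so G is not a tree and its treewidth is at least 2. Combining the bounds, tw(G) = 2.

2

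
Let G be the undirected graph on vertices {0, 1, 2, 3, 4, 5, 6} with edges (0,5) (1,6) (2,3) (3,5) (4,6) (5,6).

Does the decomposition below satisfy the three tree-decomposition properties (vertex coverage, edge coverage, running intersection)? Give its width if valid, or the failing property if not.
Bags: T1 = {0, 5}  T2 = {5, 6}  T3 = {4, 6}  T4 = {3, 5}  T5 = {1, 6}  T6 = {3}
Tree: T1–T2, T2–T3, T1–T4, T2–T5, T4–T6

A tree decomposition must satisfy three properties: every vertex lies in some bag; for every edge, both endpoints lie together in some bag; and for every vertex, the bags containing it form a connected subtree. Here vertex 2 appears in no bag, so the decomposition is invalid.

No — vertex 2 appears in no bag.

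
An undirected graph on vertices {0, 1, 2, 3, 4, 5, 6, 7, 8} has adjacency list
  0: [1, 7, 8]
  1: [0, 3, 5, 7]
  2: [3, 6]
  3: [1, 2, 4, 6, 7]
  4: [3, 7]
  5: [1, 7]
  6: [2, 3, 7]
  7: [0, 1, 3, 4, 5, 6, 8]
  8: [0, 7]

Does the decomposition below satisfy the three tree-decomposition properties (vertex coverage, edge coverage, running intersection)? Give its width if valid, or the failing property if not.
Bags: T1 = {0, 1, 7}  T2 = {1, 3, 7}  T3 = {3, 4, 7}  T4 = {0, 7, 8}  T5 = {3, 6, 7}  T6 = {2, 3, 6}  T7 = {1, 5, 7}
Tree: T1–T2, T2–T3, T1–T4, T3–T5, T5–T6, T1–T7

Yes; width 2.

Checking the three conditions: (i) the bags cover all of {0, 1, 2, 3, 4, 5, 6, 7, 8}; (ii) for each edge, some bag contains both endpoints; (iii) the bags containing any fixed vertex form a subtree. All hold, so the decomposition is valid with width 3 − 1 = 2.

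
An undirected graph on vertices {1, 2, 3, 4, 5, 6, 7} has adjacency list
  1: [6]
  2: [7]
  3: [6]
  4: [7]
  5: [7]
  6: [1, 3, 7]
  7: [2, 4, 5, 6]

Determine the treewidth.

1

A width-1 tree decomposition is:
Bags: B1 = {4, 7}  B2 = {6, 7}  B3 = {5, 7}  B4 = {2, 7}  B5 = {3, 6}  B6 = {1, 6}
Tree: B1–B2, B2–B3, B2–B4, B2–B5, B2–B6
Each bag holds 2 vertices, so the decomposition has width 1, which upper-bounds the treewidth. G has an edge, so its treewidth is at least 1. Combining the bounds, tw(G) = 1.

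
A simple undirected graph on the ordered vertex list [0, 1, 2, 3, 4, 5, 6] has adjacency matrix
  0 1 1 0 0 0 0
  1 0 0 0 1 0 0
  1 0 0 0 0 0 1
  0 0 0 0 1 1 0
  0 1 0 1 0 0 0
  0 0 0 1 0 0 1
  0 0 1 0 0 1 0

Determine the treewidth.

2

A width-2 tree decomposition is:
Bags: B1 = {2, 5, 6}  B2 = {2, 3, 5}  B3 = {2, 3, 4}  B4 = {1, 2, 4}  B5 = {0, 1, 2}
Tree: B1–B2, B2–B3, B3–B4, B4–B5
Every bag has size at most 3, so the width is 3 − 1 = 2 and tw(G) ≤ 2. Since 2–6–5–3–4–1–0–2 is a cycle in G, G is not acyclic. Forests are exactly the graphs of treewidth ≤ 1, so tw(G) ≥ 2. Therefore the treewidth is 2.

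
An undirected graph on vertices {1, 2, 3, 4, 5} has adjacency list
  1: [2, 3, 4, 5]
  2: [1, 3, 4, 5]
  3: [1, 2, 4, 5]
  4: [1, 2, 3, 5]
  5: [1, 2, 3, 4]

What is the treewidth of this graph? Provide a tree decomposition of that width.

Treewidth 4.
Bags: B1 = {1, 2, 3, 4, 5}
Tree: (single bag)

With just one bag of size 5, the width is 5 − 1 = 4, so tw(G) ≤ 4. For the lower bound, the 5 vertices {1, 2, 3, 4, 5} are pairwise adjacent, and any tree decomposition puts a clique entirely inside one bag — forcing width ≥ 4. Hence tw(G) = 4 exactly.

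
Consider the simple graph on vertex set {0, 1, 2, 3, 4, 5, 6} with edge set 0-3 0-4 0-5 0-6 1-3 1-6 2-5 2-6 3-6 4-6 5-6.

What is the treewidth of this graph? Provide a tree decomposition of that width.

The largest bag has 3 vertices, giving width 2; this decomposition certifies tw(G) ≤ 2. Conversely, {0, 3, 6} is a clique of size 3, and the vertices of any clique must share a bag in every tree decomposition; so some bag has ≥ 3 vertices and tw(G) ≥ 2. Combining the bounds, tw(G) = 2.

Treewidth 2.
One such decomposition:
Bags: B1 = {0, 4, 6}  B2 = {0, 5, 6}  B3 = {0, 3, 6}  B4 = {2, 5, 6}  B5 = {1, 3, 6}
Tree: B1–B2, B2–B3, B2–B4, B3–B5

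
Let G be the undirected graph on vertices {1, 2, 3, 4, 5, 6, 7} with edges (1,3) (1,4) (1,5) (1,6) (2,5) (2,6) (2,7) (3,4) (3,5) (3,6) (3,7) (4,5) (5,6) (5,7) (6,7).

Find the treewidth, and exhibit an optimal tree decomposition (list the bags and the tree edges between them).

Treewidth 3.
Bags: B1 = {3, 5, 6, 7}  B2 = {2, 5, 6, 7}  B3 = {1, 3, 5, 6}  B4 = {1, 3, 4, 5}
Tree: B1–B2, B1–B3, B3–B4

The largest bag has 4 vertices, giving width 3; this decomposition certifies tw(G) ≤ 3. On the other hand G contains the 4-clique {2, 5, 6, 7}. A clique must lie in a single bag of any decomposition, so no decomposition can have width below 3. Combining the bounds, tw(G) = 3.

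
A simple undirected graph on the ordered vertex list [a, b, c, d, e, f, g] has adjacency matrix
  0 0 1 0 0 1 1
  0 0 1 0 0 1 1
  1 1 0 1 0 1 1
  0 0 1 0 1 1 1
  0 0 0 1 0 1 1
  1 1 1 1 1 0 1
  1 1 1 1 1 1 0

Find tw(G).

A width-3 tree decomposition is:
Bags: B1 = {a, c, f, g}  B2 = {c, d, f, g}  B3 = {d, e, f, g}  B4 = {b, c, f, g}
Tree: B1–B2, B2–B3, B1–B4
Every bag has size at most 4, so the width is 4 − 1 = 3 and tw(G) ≤ 3. For the lower bound, the 4 vertices {d, e, f, g} are pairwise adjacent, and any tree decomposition puts a clique entirely inside one bag — forcing width ≥ 3. Hence tw(G) = 3 exactly.

3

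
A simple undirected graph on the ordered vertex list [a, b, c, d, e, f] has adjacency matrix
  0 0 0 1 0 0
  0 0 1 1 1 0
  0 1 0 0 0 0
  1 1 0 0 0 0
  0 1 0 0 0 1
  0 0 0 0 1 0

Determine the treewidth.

A width-1 tree decomposition is:
Bags: B1 = {b, d}  B2 = {b, e}  B3 = {a, d}  B4 = {b, c}  B5 = {e, f}
Tree: B1–B2, B1–B3, B1–B4, B2–B5
The largest bag has 2 vertices, giving width 1; this decomposition certifies tw(G) ≤ 1. Since G has at least one edge (e.g. d–b), it is not an edgeless graph, so tw(G) ≥ 1. The upper and lower bounds meet at 1, so that is the treewidth.

1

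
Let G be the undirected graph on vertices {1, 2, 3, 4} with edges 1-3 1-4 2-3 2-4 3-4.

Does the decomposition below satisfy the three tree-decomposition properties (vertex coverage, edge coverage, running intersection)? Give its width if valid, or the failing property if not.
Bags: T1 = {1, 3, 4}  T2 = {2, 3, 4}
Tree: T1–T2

Every vertex of G appears in some bag (union = {1, 2, 3, 4}); every edge is covered by a bag; and for each vertex v the set of bags containing v is connected in the bag tree. The decomposition is therefore valid. The largest bag has 3 vertices, so the width is 2.

Yes; width 2.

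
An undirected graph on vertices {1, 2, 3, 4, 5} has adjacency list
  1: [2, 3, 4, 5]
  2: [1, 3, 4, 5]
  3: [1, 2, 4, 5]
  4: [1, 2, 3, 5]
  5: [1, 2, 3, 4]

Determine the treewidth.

A width-4 tree decomposition is:
Bags: B1 = {1, 2, 3, 4, 5}
Tree: (single bag)
A single bag containing all 5 vertices is trivially a valid decomposition of width 4. For the lower bound, the 5 vertices {1, 2, 3, 4, 5} are pairwise adjacent, and any tree decomposition puts a clique entirely inside one bag — forcing width ≥ 4. Hence tw(G) = 4 exactly.

4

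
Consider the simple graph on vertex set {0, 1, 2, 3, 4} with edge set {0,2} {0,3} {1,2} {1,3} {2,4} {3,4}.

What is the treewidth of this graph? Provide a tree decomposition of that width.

Every bag has size at most 3, so the width is 3 − 1 = 2 and tw(G) ≤ 2. Since 4–2–0–3–4 is a cycle in G, G is not acyclic. Forests are exactly the graphs of treewidth ≤ 1, so tw(G) ≥ 2. Combining the bounds, tw(G) = 2.

Treewidth 2.
One such decomposition:
Bags: B1 = {2, 3, 4}  B2 = {0, 2, 3}  B3 = {1, 2, 3}
Tree: B1–B2, B2–B3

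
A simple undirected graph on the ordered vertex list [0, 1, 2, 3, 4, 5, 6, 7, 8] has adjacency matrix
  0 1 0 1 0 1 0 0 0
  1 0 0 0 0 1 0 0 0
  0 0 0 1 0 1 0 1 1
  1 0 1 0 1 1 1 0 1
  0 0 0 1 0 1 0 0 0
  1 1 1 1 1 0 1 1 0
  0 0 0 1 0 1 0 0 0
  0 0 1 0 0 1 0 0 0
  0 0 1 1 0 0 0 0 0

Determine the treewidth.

2

A width-2 tree decomposition is:
Bags: B1 = {0, 3, 5}  B2 = {3, 4, 5}  B3 = {0, 1, 5}  B4 = {3, 5, 6}  B5 = {2, 3, 5}  B6 = {2, 3, 8}  B7 = {2, 5, 7}
Tree: B1–B2, B1–B3, B2–B4, B1–B5, B5–B6, B5–B7
Every bag has size at most 3, so the width is 3 − 1 = 2 and tw(G) ≤ 2. Conversely, {2, 3, 8} is a clique of size 3, and the vertices of any clique must share a bag in every tree decomposition; so some bag has ≥ 3 vertices and tw(G) ≥ 2. The upper and lower bounds meet at 2, so that is the treewidth.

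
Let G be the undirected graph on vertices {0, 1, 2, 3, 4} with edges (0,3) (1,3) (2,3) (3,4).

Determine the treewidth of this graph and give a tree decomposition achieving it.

Every bag has size at most 2, so the width is 2 − 1 = 1 and tw(G) ≤ 1. Since G has at least one edge (e.g. 3–0), it is not an edgeless graph, so tw(G) ≥ 1. Combining the bounds, tw(G) = 1.

Treewidth 1.
One optimal decomposition is:
Bags: B1 = {0, 3}  B2 = {3, 4}  B3 = {2, 3}  B4 = {1, 3}
Tree: B1–B2, B1–B3, B1–B4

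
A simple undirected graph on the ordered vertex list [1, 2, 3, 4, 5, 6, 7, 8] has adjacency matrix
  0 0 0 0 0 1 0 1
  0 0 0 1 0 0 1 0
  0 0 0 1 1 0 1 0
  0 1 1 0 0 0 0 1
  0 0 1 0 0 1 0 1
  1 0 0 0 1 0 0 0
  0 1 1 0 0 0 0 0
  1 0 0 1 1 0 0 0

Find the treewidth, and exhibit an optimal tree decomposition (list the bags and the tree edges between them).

The largest bag has 3 vertices, giving width 2; this decomposition certifies tw(G) ≤ 2. Since 2–7–3–4–2 is a cycle in G, G is not acyclic. Forests are exactly the graphs of treewidth ≤ 1, so tw(G) ≥ 2. Therefore the treewidth is 2.

Treewidth 2.
One such decomposition:
Bags: B1 = {2, 4, 7}  B2 = {3, 4, 7}  B3 = {3, 4, 8}  B4 = {3, 5, 8}  B5 = {1, 5, 8}  B6 = {1, 5, 6}
Tree: B1–B2, B2–B3, B3–B4, B4–B5, B5–B6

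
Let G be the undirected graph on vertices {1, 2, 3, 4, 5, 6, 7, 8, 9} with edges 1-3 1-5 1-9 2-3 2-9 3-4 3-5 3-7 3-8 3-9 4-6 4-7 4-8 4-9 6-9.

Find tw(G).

A width-2 tree decomposition is:
Bags: B1 = {3, 4, 8}  B2 = {3, 4, 9}  B3 = {1, 3, 9}  B4 = {3, 4, 7}  B5 = {2, 3, 9}  B6 = {1, 3, 5}  B7 = {4, 6, 9}
Tree: B1–B2, B2–B3, B2–B4, B3–B5, B3–B6, B2–B7
Each bag holds 3 vertices, so the decomposition has width 2, which upper-bounds the treewidth. On the other hand G contains the 3-clique {1, 3, 9}. A clique must lie in a single bag of any decomposition, so no decomposition can have width below 2. The upper and lower bounds meet at 2, so that is the treewidth.

2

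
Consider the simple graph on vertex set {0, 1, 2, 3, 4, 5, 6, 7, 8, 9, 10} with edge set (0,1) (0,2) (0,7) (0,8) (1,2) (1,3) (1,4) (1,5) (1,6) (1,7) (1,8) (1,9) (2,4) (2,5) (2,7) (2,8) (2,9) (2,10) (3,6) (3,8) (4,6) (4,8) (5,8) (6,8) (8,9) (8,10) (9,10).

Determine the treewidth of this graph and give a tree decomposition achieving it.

Each bag holds 4 vertices, so the decomposition has width 3, which upper-bounds the treewidth. On the other hand G contains the 4-clique {0, 1, 2, 8}. A clique must lie in a single bag of any decomposition, so no decomposition can have width below 3. Combining the bounds, tw(G) = 3.

Treewidth 3.
Bags: B1 = {1, 4, 6, 8}  B2 = {1, 2, 4, 8}  B3 = {0, 1, 2, 8}  B4 = {1, 3, 6, 8}  B5 = {1, 2, 8, 9}  B6 = {0, 1, 2, 7}  B7 = {1, 2, 5, 8}  B8 = {2, 8, 9, 10}
Tree: B1–B2, B2–B3, B1–B4, B3–B5, B3–B6, B2–B7, B5–B8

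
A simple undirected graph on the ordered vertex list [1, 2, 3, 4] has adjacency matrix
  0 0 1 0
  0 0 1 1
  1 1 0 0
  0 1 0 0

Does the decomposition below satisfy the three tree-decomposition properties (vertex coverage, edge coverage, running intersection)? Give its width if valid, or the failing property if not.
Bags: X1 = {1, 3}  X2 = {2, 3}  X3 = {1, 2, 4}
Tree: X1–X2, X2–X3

No — bags containing vertex 1 are not connected in the tree.

A tree decomposition must satisfy three properties: every vertex lies in some bag; for every edge, both endpoints lie together in some bag; and for every vertex, the bags containing it form a connected subtree. Here bags containing vertex 1 are not connected in the tree, so the decomposition is invalid.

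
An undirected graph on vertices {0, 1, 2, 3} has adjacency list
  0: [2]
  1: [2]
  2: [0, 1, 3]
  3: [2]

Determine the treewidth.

1

A width-1 tree decomposition is:
Bags: B1 = {0, 2}  B2 = {2, 3}  B3 = {1, 2}
Tree: B1–B2, B2–B3
Every bag has size at most 2, so the width is 2 − 1 = 1 and tw(G) ≤ 1. Any graph with an edge has treewidth ≥ 1, and G has the edge 2–0. Combining the bounds, tw(G) = 1.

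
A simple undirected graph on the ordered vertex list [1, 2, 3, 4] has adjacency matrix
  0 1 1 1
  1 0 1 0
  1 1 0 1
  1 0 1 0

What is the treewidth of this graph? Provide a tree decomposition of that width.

Treewidth 2.
One optimal decomposition is:
Bags: B1 = {1, 2, 3}  B2 = {1, 3, 4}
Tree: B1–B2

The largest bag has 3 vertices, giving width 2; this decomposition certifies tw(G) ≤ 2. On the other hand G contains the 3-clique {1, 2, 3}. A clique must lie in a single bag of any decomposition, so no decomposition can have width below 2. Combining the bounds, tw(G) = 2.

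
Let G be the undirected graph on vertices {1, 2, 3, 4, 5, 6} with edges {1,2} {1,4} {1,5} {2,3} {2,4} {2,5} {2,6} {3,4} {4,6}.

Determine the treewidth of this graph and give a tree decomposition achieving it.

Every bag has size at most 3, so the width is 3 − 1 = 2 and tw(G) ≤ 2. On the other hand G contains the 3-clique {1, 2, 4}. A clique must lie in a single bag of any decomposition, so no decomposition can have width below 2. Hence tw(G) = 2 exactly.

Treewidth 2.
One such decomposition:
Bags: B1 = {1, 2, 4}  B2 = {1, 2, 5}  B3 = {2, 4, 6}  B4 = {2, 3, 4}
Tree: B1–B2, B1–B3, B1–B4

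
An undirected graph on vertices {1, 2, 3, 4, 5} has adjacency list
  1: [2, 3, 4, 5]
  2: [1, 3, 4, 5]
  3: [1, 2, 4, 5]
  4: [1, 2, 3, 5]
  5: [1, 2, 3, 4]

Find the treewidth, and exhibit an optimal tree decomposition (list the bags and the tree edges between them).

A single bag containing all 5 vertices is trivially a valid decomposition of width 4. On the other hand G contains the 5-clique {1, 2, 3, 4, 5}. A clique must lie in a single bag of any decomposition, so no decomposition can have width below 4. The upper and lower bounds meet at 4, so that is the treewidth.

Treewidth 4.
One optimal decomposition is:
Bags: B1 = {1, 2, 3, 4, 5}
Tree: (single bag)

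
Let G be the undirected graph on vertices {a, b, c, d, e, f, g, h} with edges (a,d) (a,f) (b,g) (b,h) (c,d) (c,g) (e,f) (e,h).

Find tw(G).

2

A width-2 tree decomposition is:
Bags: B1 = {a, d, f}  B2 = {c, d, f}  B3 = {c, f, g}  B4 = {b, f, g}  B5 = {b, f, h}  B6 = {e, f, h}
Tree: B1–B2, B2–B3, B3–B4, B4–B5, B5–B6
Each bag holds 3 vertices, so the decomposition has width 2, which upper-bounds the treewidth. Since f–a–d–c–g–b–h–e–f is a cycle in G, G is not acyclic. Forests are exactly the graphs of treewidth ≤ 1, so tw(G) ≥ 2. Combining the bounds, tw(G) = 2.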